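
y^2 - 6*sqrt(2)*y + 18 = (y - 3*sqrt(2))^2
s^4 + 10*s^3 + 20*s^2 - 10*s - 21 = (s - 1)*(s + 1)*(s + 3)*(s + 7)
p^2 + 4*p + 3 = (p + 1)*(p + 3)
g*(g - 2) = g^2 - 2*g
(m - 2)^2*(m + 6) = m^3 + 2*m^2 - 20*m + 24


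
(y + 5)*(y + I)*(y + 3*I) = y^3 + 5*y^2 + 4*I*y^2 - 3*y + 20*I*y - 15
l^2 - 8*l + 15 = (l - 5)*(l - 3)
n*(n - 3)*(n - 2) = n^3 - 5*n^2 + 6*n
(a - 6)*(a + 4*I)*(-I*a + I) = -I*a^3 + 4*a^2 + 7*I*a^2 - 28*a - 6*I*a + 24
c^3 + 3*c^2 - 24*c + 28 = (c - 2)^2*(c + 7)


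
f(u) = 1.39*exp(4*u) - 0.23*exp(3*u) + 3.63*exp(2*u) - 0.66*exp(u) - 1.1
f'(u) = 5.56*exp(4*u) - 0.69*exp(3*u) + 7.26*exp(2*u) - 0.66*exp(u) = (5.56*exp(3*u) - 0.69*exp(2*u) + 7.26*exp(u) - 0.66)*exp(u)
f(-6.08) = -1.10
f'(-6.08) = -0.00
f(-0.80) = -0.63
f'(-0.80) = 1.33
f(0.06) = 3.78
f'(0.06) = 13.73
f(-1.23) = -0.98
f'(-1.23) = 0.45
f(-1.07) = -0.89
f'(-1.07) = 0.68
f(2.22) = 10110.67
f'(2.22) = 40029.37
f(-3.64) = -1.11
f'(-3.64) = -0.01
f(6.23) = 92362597297.02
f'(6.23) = 369478627135.45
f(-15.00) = -1.10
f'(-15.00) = 0.00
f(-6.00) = -1.10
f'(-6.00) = 0.00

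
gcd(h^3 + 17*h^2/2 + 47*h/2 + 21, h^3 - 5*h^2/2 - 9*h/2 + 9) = h + 2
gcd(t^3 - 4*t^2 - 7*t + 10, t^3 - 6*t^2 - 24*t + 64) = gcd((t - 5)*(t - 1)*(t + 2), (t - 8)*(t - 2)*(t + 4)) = 1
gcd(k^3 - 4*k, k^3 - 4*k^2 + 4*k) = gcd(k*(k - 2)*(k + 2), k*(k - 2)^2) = k^2 - 2*k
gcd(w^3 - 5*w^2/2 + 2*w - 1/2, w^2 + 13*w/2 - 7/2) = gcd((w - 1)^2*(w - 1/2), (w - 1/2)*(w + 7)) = w - 1/2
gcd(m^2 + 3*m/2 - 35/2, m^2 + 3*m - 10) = m + 5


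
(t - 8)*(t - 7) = t^2 - 15*t + 56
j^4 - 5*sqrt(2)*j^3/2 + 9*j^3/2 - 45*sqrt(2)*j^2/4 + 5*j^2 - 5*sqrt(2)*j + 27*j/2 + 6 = (j + 1/2)*(j + 4)*(j - 3*sqrt(2)/2)*(j - sqrt(2))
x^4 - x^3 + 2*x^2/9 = x^2*(x - 2/3)*(x - 1/3)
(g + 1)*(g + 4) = g^2 + 5*g + 4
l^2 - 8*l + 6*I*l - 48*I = (l - 8)*(l + 6*I)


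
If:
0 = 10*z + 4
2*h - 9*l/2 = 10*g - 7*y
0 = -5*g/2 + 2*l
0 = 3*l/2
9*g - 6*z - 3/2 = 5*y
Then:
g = 0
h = -63/100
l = 0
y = 9/50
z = -2/5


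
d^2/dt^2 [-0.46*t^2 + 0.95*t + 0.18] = -0.920000000000000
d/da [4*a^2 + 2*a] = 8*a + 2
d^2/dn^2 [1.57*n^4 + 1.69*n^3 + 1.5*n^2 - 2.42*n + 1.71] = 18.84*n^2 + 10.14*n + 3.0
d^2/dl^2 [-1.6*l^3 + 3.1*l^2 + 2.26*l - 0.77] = 6.2 - 9.6*l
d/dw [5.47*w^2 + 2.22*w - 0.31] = 10.94*w + 2.22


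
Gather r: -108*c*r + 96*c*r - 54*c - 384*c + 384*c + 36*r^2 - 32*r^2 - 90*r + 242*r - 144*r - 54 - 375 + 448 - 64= -54*c + 4*r^2 + r*(8 - 12*c) - 45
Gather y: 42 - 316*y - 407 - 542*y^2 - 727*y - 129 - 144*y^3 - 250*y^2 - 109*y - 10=-144*y^3 - 792*y^2 - 1152*y - 504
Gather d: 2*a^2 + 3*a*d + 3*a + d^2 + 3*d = 2*a^2 + 3*a + d^2 + d*(3*a + 3)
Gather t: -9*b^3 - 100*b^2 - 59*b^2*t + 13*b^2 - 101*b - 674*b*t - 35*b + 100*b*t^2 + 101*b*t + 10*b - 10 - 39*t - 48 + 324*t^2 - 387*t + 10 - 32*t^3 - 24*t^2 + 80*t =-9*b^3 - 87*b^2 - 126*b - 32*t^3 + t^2*(100*b + 300) + t*(-59*b^2 - 573*b - 346) - 48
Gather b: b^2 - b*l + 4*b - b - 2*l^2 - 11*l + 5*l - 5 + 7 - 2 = b^2 + b*(3 - l) - 2*l^2 - 6*l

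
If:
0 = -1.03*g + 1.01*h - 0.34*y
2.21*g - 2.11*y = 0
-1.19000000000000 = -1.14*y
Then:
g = 1.00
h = 1.37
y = 1.04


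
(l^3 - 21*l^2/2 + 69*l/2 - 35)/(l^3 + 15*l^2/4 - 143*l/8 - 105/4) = 4*(l^2 - 7*l + 10)/(4*l^2 + 29*l + 30)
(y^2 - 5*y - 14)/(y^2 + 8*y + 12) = (y - 7)/(y + 6)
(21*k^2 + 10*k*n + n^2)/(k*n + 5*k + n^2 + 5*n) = (21*k^2 + 10*k*n + n^2)/(k*n + 5*k + n^2 + 5*n)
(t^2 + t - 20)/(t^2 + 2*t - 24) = (t + 5)/(t + 6)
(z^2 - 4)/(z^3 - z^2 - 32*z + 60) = (z + 2)/(z^2 + z - 30)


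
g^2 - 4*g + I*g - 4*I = (g - 4)*(g + I)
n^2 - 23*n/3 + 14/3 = (n - 7)*(n - 2/3)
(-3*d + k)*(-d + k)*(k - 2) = 3*d^2*k - 6*d^2 - 4*d*k^2 + 8*d*k + k^3 - 2*k^2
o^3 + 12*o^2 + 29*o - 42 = (o - 1)*(o + 6)*(o + 7)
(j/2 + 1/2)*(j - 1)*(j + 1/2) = j^3/2 + j^2/4 - j/2 - 1/4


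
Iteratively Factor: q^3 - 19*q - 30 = (q - 5)*(q^2 + 5*q + 6) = (q - 5)*(q + 3)*(q + 2)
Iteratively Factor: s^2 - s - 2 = (s + 1)*(s - 2)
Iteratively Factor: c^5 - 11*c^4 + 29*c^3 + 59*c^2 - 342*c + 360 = (c - 4)*(c^4 - 7*c^3 + c^2 + 63*c - 90) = (c - 4)*(c - 2)*(c^3 - 5*c^2 - 9*c + 45) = (c - 4)*(c - 3)*(c - 2)*(c^2 - 2*c - 15) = (c - 4)*(c - 3)*(c - 2)*(c + 3)*(c - 5)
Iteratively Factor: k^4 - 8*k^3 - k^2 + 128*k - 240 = (k - 3)*(k^3 - 5*k^2 - 16*k + 80) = (k - 3)*(k + 4)*(k^2 - 9*k + 20) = (k - 4)*(k - 3)*(k + 4)*(k - 5)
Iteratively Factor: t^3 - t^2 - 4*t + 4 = (t - 1)*(t^2 - 4) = (t - 1)*(t + 2)*(t - 2)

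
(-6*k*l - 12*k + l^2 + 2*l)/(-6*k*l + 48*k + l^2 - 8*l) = (l + 2)/(l - 8)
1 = 1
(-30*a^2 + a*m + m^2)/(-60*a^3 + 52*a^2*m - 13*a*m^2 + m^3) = (6*a + m)/(12*a^2 - 8*a*m + m^2)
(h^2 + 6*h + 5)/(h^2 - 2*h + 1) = (h^2 + 6*h + 5)/(h^2 - 2*h + 1)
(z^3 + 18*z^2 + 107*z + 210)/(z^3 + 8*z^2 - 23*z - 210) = (z + 5)/(z - 5)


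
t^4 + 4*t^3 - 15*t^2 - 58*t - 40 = (t - 4)*(t + 1)*(t + 2)*(t + 5)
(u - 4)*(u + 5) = u^2 + u - 20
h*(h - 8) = h^2 - 8*h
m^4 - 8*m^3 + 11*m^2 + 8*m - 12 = (m - 6)*(m - 2)*(m - 1)*(m + 1)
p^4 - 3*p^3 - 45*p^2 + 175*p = p*(p - 5)^2*(p + 7)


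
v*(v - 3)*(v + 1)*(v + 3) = v^4 + v^3 - 9*v^2 - 9*v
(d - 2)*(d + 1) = d^2 - d - 2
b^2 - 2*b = b*(b - 2)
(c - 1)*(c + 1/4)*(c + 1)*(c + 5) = c^4 + 21*c^3/4 + c^2/4 - 21*c/4 - 5/4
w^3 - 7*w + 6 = (w - 2)*(w - 1)*(w + 3)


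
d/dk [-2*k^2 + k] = 1 - 4*k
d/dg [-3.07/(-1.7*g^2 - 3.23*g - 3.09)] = (-10.438*g - 9.9161)/(1.7*g^2 + 3.23*g + 3.09)^2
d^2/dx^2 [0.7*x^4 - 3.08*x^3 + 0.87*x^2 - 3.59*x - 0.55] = 8.4*x^2 - 18.48*x + 1.74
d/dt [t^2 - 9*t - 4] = 2*t - 9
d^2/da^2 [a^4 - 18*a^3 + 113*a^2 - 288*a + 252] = 12*a^2 - 108*a + 226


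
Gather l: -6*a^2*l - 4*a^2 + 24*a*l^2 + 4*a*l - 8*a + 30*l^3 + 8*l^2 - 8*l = -4*a^2 - 8*a + 30*l^3 + l^2*(24*a + 8) + l*(-6*a^2 + 4*a - 8)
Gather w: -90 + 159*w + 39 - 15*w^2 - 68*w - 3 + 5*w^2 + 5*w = -10*w^2 + 96*w - 54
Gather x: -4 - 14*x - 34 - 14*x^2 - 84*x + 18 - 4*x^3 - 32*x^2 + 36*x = -4*x^3 - 46*x^2 - 62*x - 20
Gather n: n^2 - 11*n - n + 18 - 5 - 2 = n^2 - 12*n + 11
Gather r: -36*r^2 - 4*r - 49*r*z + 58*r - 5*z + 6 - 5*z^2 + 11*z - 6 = -36*r^2 + r*(54 - 49*z) - 5*z^2 + 6*z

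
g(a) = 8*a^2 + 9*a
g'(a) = 16*a + 9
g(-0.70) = -2.38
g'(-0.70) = -2.20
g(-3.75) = 78.75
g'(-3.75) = -51.00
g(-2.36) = 23.32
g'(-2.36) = -28.76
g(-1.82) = 10.12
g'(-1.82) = -20.12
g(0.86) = 13.66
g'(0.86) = 22.76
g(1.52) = 32.16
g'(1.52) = 33.32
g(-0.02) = -0.18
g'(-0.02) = 8.68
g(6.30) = 374.22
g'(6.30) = 109.80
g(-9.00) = 567.00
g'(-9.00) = -135.00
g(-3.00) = 45.00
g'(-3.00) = -39.00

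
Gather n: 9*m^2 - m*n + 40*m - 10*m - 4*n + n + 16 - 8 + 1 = 9*m^2 + 30*m + n*(-m - 3) + 9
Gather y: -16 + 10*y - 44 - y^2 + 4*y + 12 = -y^2 + 14*y - 48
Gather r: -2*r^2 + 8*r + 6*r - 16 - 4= -2*r^2 + 14*r - 20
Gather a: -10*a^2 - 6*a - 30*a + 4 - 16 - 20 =-10*a^2 - 36*a - 32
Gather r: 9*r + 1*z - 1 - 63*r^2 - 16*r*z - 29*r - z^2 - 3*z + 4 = -63*r^2 + r*(-16*z - 20) - z^2 - 2*z + 3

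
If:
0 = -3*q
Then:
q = 0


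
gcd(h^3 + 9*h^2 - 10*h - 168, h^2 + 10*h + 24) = h + 6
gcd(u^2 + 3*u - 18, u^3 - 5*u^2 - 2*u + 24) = u - 3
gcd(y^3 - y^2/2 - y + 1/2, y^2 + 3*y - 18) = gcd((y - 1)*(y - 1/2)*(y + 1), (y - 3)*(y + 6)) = 1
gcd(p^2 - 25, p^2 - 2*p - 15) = p - 5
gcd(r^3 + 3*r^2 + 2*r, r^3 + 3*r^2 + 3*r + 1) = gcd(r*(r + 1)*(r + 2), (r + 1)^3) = r + 1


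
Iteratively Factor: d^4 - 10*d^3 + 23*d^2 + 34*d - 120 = (d - 5)*(d^3 - 5*d^2 - 2*d + 24) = (d - 5)*(d - 4)*(d^2 - d - 6) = (d - 5)*(d - 4)*(d - 3)*(d + 2)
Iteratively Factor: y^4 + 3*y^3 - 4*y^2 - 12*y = (y + 3)*(y^3 - 4*y) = (y + 2)*(y + 3)*(y^2 - 2*y) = (y - 2)*(y + 2)*(y + 3)*(y)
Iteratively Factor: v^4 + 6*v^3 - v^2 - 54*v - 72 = (v + 3)*(v^3 + 3*v^2 - 10*v - 24) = (v + 3)*(v + 4)*(v^2 - v - 6) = (v + 2)*(v + 3)*(v + 4)*(v - 3)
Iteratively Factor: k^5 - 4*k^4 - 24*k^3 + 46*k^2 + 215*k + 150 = (k - 5)*(k^4 + k^3 - 19*k^2 - 49*k - 30) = (k - 5)^2*(k^3 + 6*k^2 + 11*k + 6) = (k - 5)^2*(k + 2)*(k^2 + 4*k + 3) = (k - 5)^2*(k + 1)*(k + 2)*(k + 3)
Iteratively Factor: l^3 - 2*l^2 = (l)*(l^2 - 2*l) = l^2*(l - 2)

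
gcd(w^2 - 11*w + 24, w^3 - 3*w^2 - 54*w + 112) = w - 8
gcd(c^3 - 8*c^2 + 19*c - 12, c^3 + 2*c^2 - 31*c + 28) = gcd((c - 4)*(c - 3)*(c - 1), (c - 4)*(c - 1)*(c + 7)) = c^2 - 5*c + 4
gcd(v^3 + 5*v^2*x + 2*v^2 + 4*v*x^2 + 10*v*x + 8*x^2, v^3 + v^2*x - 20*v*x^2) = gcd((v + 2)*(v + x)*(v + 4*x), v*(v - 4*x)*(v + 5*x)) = 1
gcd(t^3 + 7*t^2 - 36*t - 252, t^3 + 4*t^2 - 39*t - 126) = t^2 + t - 42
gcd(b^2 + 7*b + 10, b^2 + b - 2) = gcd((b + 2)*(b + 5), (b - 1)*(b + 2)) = b + 2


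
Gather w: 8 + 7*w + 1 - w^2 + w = -w^2 + 8*w + 9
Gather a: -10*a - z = -10*a - z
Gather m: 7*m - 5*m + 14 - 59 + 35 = 2*m - 10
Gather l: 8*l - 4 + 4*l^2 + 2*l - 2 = 4*l^2 + 10*l - 6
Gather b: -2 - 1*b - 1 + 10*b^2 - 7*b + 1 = 10*b^2 - 8*b - 2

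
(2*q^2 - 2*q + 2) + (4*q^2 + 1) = 6*q^2 - 2*q + 3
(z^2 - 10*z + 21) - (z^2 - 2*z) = 21 - 8*z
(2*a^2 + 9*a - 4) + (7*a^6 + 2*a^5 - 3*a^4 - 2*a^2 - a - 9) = 7*a^6 + 2*a^5 - 3*a^4 + 8*a - 13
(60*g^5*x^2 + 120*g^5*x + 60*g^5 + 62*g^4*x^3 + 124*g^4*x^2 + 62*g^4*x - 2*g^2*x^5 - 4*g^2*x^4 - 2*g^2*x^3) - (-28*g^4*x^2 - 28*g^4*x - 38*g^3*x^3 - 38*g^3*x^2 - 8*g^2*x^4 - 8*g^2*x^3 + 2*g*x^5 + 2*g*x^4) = 60*g^5*x^2 + 120*g^5*x + 60*g^5 + 62*g^4*x^3 + 152*g^4*x^2 + 90*g^4*x + 38*g^3*x^3 + 38*g^3*x^2 - 2*g^2*x^5 + 4*g^2*x^4 + 6*g^2*x^3 - 2*g*x^5 - 2*g*x^4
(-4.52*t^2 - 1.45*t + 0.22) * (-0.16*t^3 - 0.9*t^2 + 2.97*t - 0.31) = 0.7232*t^5 + 4.3*t^4 - 12.1546*t^3 - 3.1033*t^2 + 1.1029*t - 0.0682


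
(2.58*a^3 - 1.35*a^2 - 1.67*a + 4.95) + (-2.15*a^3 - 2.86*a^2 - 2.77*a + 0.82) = 0.43*a^3 - 4.21*a^2 - 4.44*a + 5.77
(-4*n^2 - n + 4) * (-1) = 4*n^2 + n - 4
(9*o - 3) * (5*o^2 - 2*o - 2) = 45*o^3 - 33*o^2 - 12*o + 6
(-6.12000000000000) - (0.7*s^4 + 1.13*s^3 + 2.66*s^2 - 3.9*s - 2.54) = -0.7*s^4 - 1.13*s^3 - 2.66*s^2 + 3.9*s - 3.58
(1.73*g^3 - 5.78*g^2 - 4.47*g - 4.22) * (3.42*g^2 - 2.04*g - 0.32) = 5.9166*g^5 - 23.2968*g^4 - 4.0498*g^3 - 3.464*g^2 + 10.0392*g + 1.3504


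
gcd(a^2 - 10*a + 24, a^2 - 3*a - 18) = a - 6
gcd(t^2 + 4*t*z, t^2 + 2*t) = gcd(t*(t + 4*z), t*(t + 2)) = t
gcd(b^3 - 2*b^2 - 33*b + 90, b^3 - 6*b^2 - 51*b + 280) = b - 5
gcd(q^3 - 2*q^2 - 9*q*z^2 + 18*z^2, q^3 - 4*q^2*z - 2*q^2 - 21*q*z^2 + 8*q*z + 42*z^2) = q^2 + 3*q*z - 2*q - 6*z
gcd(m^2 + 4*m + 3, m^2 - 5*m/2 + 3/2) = 1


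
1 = 1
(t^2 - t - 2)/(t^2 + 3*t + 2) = (t - 2)/(t + 2)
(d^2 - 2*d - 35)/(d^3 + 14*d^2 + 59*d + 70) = (d - 7)/(d^2 + 9*d + 14)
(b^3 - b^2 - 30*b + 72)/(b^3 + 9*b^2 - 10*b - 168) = (b - 3)/(b + 7)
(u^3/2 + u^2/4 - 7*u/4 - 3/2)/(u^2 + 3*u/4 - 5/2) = (2*u^3 + u^2 - 7*u - 6)/(4*u^2 + 3*u - 10)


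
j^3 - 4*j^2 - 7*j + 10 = (j - 5)*(j - 1)*(j + 2)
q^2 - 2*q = q*(q - 2)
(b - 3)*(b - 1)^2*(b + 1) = b^4 - 4*b^3 + 2*b^2 + 4*b - 3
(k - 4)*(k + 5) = k^2 + k - 20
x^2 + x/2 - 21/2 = (x - 3)*(x + 7/2)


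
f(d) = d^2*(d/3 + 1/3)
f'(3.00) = 11.00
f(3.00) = 12.00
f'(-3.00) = 7.00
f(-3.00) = -6.00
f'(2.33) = 6.98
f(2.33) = 6.03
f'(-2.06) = 2.87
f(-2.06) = -1.50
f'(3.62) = 15.52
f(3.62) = 20.18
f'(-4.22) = 15.00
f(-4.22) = -19.11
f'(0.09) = 0.07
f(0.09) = 0.00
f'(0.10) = 0.08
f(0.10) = 0.00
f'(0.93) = 1.48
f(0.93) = 0.56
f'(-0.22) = -0.10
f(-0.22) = 0.01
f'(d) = d^2/3 + 2*d*(d/3 + 1/3)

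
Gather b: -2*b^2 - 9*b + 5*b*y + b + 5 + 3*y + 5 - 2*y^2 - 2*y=-2*b^2 + b*(5*y - 8) - 2*y^2 + y + 10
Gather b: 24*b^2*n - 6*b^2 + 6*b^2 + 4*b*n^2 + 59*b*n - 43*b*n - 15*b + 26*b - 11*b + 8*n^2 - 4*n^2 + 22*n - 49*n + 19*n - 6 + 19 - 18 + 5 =24*b^2*n + b*(4*n^2 + 16*n) + 4*n^2 - 8*n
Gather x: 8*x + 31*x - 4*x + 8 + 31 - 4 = 35*x + 35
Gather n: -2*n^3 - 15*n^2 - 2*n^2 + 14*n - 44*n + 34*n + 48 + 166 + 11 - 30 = -2*n^3 - 17*n^2 + 4*n + 195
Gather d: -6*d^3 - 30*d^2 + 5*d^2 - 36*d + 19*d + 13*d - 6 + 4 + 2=-6*d^3 - 25*d^2 - 4*d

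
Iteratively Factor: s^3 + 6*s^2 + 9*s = (s + 3)*(s^2 + 3*s) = s*(s + 3)*(s + 3)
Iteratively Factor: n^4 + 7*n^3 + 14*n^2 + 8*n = (n + 1)*(n^3 + 6*n^2 + 8*n) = (n + 1)*(n + 4)*(n^2 + 2*n) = n*(n + 1)*(n + 4)*(n + 2)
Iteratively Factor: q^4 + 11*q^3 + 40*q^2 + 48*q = (q + 4)*(q^3 + 7*q^2 + 12*q) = q*(q + 4)*(q^2 + 7*q + 12) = q*(q + 3)*(q + 4)*(q + 4)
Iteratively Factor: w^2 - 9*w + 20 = (w - 4)*(w - 5)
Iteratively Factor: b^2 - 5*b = (b)*(b - 5)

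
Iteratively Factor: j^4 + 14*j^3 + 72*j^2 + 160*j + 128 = (j + 4)*(j^3 + 10*j^2 + 32*j + 32) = (j + 2)*(j + 4)*(j^2 + 8*j + 16) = (j + 2)*(j + 4)^2*(j + 4)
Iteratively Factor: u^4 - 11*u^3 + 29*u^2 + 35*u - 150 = (u - 5)*(u^3 - 6*u^2 - u + 30) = (u - 5)^2*(u^2 - u - 6) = (u - 5)^2*(u - 3)*(u + 2)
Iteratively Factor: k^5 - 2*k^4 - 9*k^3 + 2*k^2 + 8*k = (k - 4)*(k^4 + 2*k^3 - k^2 - 2*k) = (k - 4)*(k - 1)*(k^3 + 3*k^2 + 2*k) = k*(k - 4)*(k - 1)*(k^2 + 3*k + 2) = k*(k - 4)*(k - 1)*(k + 1)*(k + 2)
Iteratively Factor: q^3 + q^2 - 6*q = (q + 3)*(q^2 - 2*q) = q*(q + 3)*(q - 2)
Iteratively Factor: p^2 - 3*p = (p - 3)*(p)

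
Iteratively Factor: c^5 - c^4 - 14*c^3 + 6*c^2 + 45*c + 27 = (c + 1)*(c^4 - 2*c^3 - 12*c^2 + 18*c + 27) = (c + 1)^2*(c^3 - 3*c^2 - 9*c + 27) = (c + 1)^2*(c + 3)*(c^2 - 6*c + 9) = (c - 3)*(c + 1)^2*(c + 3)*(c - 3)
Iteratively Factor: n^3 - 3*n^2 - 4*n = (n + 1)*(n^2 - 4*n) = n*(n + 1)*(n - 4)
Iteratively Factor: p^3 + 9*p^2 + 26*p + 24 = (p + 3)*(p^2 + 6*p + 8) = (p + 3)*(p + 4)*(p + 2)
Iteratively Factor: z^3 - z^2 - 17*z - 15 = (z - 5)*(z^2 + 4*z + 3) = (z - 5)*(z + 3)*(z + 1)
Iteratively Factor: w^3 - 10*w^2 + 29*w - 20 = (w - 1)*(w^2 - 9*w + 20) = (w - 5)*(w - 1)*(w - 4)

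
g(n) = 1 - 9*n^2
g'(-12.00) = 216.00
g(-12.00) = -1295.00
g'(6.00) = -108.00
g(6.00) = -323.00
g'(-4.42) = 79.56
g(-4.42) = -174.83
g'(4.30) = -77.40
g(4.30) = -165.41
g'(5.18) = -93.24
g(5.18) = -240.49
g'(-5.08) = 91.44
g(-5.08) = -231.26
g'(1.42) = -25.56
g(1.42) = -17.15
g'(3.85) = -69.30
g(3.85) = -132.40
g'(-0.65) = 11.70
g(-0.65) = -2.80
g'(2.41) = -43.38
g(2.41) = -51.27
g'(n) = -18*n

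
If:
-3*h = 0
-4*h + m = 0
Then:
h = 0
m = 0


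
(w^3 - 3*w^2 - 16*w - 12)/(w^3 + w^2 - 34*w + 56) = (w^3 - 3*w^2 - 16*w - 12)/(w^3 + w^2 - 34*w + 56)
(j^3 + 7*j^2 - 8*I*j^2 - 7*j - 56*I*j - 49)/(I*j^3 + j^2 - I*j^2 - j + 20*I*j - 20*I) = (-I*j^3 - j^2*(8 + 7*I) + 7*j*(-8 + I) + 49*I)/(j^3 - j^2*(1 + I) + j*(20 + I) - 20)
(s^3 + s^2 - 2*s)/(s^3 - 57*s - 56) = s*(-s^2 - s + 2)/(-s^3 + 57*s + 56)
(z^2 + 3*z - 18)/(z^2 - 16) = (z^2 + 3*z - 18)/(z^2 - 16)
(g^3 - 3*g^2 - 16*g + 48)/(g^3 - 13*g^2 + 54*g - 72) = (g + 4)/(g - 6)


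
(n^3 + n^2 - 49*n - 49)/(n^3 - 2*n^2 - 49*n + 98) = (n + 1)/(n - 2)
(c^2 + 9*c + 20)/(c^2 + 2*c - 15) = (c + 4)/(c - 3)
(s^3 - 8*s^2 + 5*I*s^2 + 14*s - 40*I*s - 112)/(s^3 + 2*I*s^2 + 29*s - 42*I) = (s - 8)/(s - 3*I)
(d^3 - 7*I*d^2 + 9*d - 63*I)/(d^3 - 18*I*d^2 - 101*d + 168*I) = (d + 3*I)/(d - 8*I)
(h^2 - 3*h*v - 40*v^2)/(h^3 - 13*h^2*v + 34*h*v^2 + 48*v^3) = (-h - 5*v)/(-h^2 + 5*h*v + 6*v^2)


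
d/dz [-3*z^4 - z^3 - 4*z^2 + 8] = z*(-12*z^2 - 3*z - 8)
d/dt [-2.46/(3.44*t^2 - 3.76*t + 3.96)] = (16.9248*t - 9.2496)/(3.44*t^2 - 3.76*t + 3.96)^2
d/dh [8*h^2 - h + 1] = 16*h - 1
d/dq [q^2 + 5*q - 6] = 2*q + 5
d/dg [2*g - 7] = 2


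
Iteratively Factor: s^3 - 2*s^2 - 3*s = (s - 3)*(s^2 + s) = (s - 3)*(s + 1)*(s)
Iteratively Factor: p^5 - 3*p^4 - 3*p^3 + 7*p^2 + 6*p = (p)*(p^4 - 3*p^3 - 3*p^2 + 7*p + 6) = p*(p - 3)*(p^3 - 3*p - 2) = p*(p - 3)*(p - 2)*(p^2 + 2*p + 1) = p*(p - 3)*(p - 2)*(p + 1)*(p + 1)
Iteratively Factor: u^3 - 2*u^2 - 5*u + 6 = (u - 1)*(u^2 - u - 6) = (u - 1)*(u + 2)*(u - 3)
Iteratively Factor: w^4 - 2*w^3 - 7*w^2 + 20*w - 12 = (w - 2)*(w^3 - 7*w + 6) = (w - 2)^2*(w^2 + 2*w - 3) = (w - 2)^2*(w + 3)*(w - 1)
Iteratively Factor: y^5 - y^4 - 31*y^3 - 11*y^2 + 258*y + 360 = (y - 4)*(y^4 + 3*y^3 - 19*y^2 - 87*y - 90) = (y - 5)*(y - 4)*(y^3 + 8*y^2 + 21*y + 18) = (y - 5)*(y - 4)*(y + 3)*(y^2 + 5*y + 6) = (y - 5)*(y - 4)*(y + 2)*(y + 3)*(y + 3)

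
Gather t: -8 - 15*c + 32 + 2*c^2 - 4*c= 2*c^2 - 19*c + 24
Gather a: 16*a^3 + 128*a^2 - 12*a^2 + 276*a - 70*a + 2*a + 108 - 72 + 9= 16*a^3 + 116*a^2 + 208*a + 45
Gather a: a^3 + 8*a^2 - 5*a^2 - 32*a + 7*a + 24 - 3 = a^3 + 3*a^2 - 25*a + 21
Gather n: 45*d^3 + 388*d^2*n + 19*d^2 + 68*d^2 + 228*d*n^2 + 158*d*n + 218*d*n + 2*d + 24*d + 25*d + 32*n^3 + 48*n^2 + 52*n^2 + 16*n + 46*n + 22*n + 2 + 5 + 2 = 45*d^3 + 87*d^2 + 51*d + 32*n^3 + n^2*(228*d + 100) + n*(388*d^2 + 376*d + 84) + 9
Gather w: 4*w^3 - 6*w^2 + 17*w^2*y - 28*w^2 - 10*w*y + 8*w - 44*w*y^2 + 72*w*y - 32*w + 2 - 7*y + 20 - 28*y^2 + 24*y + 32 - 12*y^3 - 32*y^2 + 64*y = 4*w^3 + w^2*(17*y - 34) + w*(-44*y^2 + 62*y - 24) - 12*y^3 - 60*y^2 + 81*y + 54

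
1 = 1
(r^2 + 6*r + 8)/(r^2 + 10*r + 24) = (r + 2)/(r + 6)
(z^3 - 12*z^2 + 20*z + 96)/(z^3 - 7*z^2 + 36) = (z - 8)/(z - 3)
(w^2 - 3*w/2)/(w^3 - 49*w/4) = 2*(2*w - 3)/(4*w^2 - 49)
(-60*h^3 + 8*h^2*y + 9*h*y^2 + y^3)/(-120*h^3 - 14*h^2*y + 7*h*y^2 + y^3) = (-2*h + y)/(-4*h + y)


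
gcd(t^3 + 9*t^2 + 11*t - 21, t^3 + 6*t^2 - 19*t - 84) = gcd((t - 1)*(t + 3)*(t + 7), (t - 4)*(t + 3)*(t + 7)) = t^2 + 10*t + 21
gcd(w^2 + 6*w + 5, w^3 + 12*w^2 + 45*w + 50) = w + 5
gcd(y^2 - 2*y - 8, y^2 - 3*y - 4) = y - 4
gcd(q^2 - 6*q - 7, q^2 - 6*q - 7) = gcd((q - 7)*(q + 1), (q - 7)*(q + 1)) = q^2 - 6*q - 7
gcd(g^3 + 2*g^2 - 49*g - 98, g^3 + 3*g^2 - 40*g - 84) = g^2 + 9*g + 14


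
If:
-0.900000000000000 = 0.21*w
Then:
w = -4.29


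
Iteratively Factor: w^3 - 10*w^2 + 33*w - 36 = (w - 4)*(w^2 - 6*w + 9) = (w - 4)*(w - 3)*(w - 3)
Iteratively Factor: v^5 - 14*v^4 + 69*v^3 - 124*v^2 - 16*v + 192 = (v - 4)*(v^4 - 10*v^3 + 29*v^2 - 8*v - 48) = (v - 4)^2*(v^3 - 6*v^2 + 5*v + 12) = (v - 4)^3*(v^2 - 2*v - 3) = (v - 4)^3*(v + 1)*(v - 3)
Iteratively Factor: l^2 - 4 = (l + 2)*(l - 2)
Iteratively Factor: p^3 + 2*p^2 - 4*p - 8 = (p + 2)*(p^2 - 4) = (p - 2)*(p + 2)*(p + 2)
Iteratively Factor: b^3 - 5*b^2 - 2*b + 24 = (b + 2)*(b^2 - 7*b + 12) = (b - 3)*(b + 2)*(b - 4)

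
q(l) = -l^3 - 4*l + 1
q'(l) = -3*l^2 - 4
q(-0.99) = 5.93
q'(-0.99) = -6.94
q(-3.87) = 74.44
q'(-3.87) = -48.93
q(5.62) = -198.98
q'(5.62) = -98.75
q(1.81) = -12.17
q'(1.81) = -13.83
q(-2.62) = 29.46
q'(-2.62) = -24.59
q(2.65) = -28.21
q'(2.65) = -25.07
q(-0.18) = 1.73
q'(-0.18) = -4.10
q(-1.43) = 9.64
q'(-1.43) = -10.13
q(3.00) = -38.00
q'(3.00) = -31.00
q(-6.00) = 241.00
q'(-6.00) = -112.00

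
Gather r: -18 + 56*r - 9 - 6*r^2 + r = -6*r^2 + 57*r - 27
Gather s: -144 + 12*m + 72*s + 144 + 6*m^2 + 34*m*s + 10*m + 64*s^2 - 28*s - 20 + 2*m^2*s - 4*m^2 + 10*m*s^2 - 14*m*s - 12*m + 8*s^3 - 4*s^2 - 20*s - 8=2*m^2 + 10*m + 8*s^3 + s^2*(10*m + 60) + s*(2*m^2 + 20*m + 24) - 28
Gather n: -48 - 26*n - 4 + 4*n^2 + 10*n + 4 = 4*n^2 - 16*n - 48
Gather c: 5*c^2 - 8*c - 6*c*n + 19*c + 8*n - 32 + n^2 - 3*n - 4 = 5*c^2 + c*(11 - 6*n) + n^2 + 5*n - 36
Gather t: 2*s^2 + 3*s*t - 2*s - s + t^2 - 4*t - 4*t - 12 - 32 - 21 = 2*s^2 - 3*s + t^2 + t*(3*s - 8) - 65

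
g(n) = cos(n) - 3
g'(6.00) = 0.28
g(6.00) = -2.04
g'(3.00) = -0.14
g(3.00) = -3.99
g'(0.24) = -0.24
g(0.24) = -2.03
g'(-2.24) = 0.78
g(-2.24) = -3.62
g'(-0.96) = 0.82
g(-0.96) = -2.43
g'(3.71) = 0.54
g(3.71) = -3.84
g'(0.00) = 0.00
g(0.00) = -2.00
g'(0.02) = -0.02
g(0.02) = -2.00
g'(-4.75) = -1.00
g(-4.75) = -2.96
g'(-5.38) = -0.79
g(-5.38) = -2.38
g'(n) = -sin(n)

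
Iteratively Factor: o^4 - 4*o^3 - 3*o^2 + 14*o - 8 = (o + 2)*(o^3 - 6*o^2 + 9*o - 4) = (o - 4)*(o + 2)*(o^2 - 2*o + 1) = (o - 4)*(o - 1)*(o + 2)*(o - 1)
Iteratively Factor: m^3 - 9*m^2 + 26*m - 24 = (m - 4)*(m^2 - 5*m + 6) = (m - 4)*(m - 2)*(m - 3)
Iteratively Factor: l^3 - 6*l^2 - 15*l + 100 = (l + 4)*(l^2 - 10*l + 25) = (l - 5)*(l + 4)*(l - 5)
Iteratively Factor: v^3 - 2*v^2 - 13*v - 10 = (v + 1)*(v^2 - 3*v - 10) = (v + 1)*(v + 2)*(v - 5)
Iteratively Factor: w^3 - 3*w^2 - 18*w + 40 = (w - 2)*(w^2 - w - 20) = (w - 2)*(w + 4)*(w - 5)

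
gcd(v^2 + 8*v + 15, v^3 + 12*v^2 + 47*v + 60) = v^2 + 8*v + 15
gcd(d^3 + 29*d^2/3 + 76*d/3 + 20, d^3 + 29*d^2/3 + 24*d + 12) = d + 6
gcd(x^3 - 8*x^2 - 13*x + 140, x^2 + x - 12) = x + 4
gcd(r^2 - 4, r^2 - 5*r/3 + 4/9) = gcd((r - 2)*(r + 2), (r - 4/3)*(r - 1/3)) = 1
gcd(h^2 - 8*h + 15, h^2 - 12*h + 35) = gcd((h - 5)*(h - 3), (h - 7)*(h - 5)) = h - 5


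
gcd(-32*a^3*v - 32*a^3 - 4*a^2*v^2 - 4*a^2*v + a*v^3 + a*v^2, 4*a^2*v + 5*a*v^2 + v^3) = 4*a + v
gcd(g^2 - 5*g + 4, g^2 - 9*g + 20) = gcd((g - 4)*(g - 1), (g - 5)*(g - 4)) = g - 4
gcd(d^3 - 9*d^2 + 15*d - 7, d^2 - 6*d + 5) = d - 1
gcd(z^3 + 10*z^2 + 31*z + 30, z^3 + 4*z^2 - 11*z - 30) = z^2 + 7*z + 10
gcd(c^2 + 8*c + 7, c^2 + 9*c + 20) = 1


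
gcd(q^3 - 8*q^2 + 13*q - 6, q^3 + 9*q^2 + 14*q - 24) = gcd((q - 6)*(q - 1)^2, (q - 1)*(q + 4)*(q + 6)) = q - 1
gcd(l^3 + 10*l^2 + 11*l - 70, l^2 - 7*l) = 1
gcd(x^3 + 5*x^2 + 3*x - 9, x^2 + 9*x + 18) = x + 3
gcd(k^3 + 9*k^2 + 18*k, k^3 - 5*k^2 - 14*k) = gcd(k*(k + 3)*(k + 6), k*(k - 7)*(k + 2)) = k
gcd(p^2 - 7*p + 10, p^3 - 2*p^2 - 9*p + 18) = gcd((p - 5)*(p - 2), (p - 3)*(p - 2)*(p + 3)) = p - 2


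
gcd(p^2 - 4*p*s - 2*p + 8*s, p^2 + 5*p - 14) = p - 2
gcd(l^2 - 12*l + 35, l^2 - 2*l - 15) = l - 5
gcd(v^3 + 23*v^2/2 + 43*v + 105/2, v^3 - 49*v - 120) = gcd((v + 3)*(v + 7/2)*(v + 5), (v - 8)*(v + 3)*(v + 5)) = v^2 + 8*v + 15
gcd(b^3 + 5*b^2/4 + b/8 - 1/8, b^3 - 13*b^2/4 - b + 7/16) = b^2 + b/4 - 1/8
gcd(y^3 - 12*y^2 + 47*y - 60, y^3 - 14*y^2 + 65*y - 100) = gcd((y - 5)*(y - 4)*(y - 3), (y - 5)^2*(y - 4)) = y^2 - 9*y + 20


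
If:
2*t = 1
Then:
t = 1/2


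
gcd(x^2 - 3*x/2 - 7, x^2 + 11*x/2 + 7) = x + 2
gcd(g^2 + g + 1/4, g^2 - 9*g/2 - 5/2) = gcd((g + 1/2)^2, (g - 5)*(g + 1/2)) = g + 1/2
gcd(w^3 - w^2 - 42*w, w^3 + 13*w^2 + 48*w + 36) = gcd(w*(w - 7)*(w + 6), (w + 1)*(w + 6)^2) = w + 6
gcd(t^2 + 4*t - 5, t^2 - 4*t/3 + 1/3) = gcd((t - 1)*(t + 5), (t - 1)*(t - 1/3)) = t - 1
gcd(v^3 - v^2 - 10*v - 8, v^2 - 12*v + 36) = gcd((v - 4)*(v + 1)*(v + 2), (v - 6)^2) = 1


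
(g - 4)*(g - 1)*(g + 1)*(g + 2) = g^4 - 2*g^3 - 9*g^2 + 2*g + 8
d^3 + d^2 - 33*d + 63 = (d - 3)^2*(d + 7)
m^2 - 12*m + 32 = (m - 8)*(m - 4)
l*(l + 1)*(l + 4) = l^3 + 5*l^2 + 4*l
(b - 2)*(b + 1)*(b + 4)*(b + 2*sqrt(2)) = b^4 + 2*sqrt(2)*b^3 + 3*b^3 - 6*b^2 + 6*sqrt(2)*b^2 - 12*sqrt(2)*b - 8*b - 16*sqrt(2)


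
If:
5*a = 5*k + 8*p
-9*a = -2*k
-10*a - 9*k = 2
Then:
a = -4/101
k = -18/101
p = 35/404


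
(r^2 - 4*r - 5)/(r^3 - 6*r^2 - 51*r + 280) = (r + 1)/(r^2 - r - 56)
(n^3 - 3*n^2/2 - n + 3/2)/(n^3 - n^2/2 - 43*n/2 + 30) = (n^2 - 1)/(n^2 + n - 20)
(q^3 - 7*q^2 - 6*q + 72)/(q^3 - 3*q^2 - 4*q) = (q^2 - 3*q - 18)/(q*(q + 1))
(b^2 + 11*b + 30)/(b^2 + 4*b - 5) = (b + 6)/(b - 1)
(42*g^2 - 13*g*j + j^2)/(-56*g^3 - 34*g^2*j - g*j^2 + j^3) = (-6*g + j)/(8*g^2 + 6*g*j + j^2)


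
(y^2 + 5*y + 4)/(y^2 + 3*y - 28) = (y^2 + 5*y + 4)/(y^2 + 3*y - 28)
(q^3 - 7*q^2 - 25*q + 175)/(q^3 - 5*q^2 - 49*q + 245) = (q + 5)/(q + 7)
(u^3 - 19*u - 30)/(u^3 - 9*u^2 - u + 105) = (u + 2)/(u - 7)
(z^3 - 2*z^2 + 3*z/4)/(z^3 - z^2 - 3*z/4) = (2*z - 1)/(2*z + 1)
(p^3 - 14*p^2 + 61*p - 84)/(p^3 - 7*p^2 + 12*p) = (p - 7)/p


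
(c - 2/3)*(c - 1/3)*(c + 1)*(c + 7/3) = c^4 + 7*c^3/3 - 7*c^2/9 - 43*c/27 + 14/27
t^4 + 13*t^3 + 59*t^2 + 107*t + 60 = (t + 1)*(t + 3)*(t + 4)*(t + 5)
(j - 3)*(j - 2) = j^2 - 5*j + 6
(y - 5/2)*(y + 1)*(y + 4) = y^3 + 5*y^2/2 - 17*y/2 - 10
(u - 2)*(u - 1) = u^2 - 3*u + 2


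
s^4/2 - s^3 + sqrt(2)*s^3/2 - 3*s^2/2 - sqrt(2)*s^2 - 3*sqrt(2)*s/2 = s*(s/2 + 1/2)*(s - 3)*(s + sqrt(2))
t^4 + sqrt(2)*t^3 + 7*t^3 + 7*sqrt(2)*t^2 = t^2*(t + 7)*(t + sqrt(2))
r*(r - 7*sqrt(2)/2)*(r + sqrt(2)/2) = r^3 - 3*sqrt(2)*r^2 - 7*r/2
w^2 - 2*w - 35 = (w - 7)*(w + 5)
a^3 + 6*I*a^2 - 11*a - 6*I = (a + I)*(a + 2*I)*(a + 3*I)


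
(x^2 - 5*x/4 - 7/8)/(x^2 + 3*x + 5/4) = (4*x - 7)/(2*(2*x + 5))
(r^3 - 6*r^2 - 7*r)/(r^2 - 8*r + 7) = r*(r + 1)/(r - 1)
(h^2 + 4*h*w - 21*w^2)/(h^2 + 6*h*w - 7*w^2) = (-h + 3*w)/(-h + w)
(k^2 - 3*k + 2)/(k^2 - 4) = (k - 1)/(k + 2)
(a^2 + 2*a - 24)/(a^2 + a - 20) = (a + 6)/(a + 5)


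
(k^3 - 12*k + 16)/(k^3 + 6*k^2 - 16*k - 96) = (k^2 - 4*k + 4)/(k^2 + 2*k - 24)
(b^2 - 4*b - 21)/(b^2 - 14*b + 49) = (b + 3)/(b - 7)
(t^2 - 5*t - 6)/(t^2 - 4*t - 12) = (t + 1)/(t + 2)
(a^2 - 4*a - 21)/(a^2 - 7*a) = (a + 3)/a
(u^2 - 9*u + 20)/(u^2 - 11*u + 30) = (u - 4)/(u - 6)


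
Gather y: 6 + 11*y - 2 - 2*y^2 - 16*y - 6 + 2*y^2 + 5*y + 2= 0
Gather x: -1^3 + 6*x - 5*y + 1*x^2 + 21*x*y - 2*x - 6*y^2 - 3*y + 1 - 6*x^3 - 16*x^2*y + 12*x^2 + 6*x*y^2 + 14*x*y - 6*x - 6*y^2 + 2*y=-6*x^3 + x^2*(13 - 16*y) + x*(6*y^2 + 35*y - 2) - 12*y^2 - 6*y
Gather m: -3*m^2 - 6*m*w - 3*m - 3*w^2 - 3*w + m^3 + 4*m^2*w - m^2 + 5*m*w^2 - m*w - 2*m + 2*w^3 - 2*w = m^3 + m^2*(4*w - 4) + m*(5*w^2 - 7*w - 5) + 2*w^3 - 3*w^2 - 5*w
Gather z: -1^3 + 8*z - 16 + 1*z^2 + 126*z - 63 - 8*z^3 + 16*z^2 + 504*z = -8*z^3 + 17*z^2 + 638*z - 80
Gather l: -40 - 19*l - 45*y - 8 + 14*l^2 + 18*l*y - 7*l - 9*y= 14*l^2 + l*(18*y - 26) - 54*y - 48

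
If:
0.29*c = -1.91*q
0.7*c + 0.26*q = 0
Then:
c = 0.00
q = 0.00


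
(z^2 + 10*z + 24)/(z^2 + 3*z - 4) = (z + 6)/(z - 1)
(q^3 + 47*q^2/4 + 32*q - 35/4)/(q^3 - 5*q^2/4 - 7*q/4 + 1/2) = (q^2 + 12*q + 35)/(q^2 - q - 2)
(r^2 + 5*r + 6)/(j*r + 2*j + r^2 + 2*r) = (r + 3)/(j + r)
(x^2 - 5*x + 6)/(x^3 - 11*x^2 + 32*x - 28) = (x - 3)/(x^2 - 9*x + 14)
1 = 1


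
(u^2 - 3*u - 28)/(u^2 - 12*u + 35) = (u + 4)/(u - 5)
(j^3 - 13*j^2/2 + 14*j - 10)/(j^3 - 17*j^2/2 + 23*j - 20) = (j - 2)/(j - 4)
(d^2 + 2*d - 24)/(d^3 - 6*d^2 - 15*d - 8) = (-d^2 - 2*d + 24)/(-d^3 + 6*d^2 + 15*d + 8)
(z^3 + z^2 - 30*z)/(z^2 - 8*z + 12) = z*(z^2 + z - 30)/(z^2 - 8*z + 12)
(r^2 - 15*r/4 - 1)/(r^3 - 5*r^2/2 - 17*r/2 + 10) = (4*r + 1)/(2*(2*r^2 + 3*r - 5))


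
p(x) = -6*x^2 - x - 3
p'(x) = -12*x - 1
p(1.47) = -17.44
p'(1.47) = -18.64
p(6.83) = -289.72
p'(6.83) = -82.96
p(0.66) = -6.27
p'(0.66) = -8.92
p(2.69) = -49.11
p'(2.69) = -33.28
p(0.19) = -3.41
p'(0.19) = -3.28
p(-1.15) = -9.78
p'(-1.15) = 12.80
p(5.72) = -205.03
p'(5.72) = -69.64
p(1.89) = -26.32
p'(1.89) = -23.68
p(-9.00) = -480.00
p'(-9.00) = 107.00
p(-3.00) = -54.00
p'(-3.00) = 35.00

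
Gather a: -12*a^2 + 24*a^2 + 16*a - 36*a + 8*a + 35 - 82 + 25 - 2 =12*a^2 - 12*a - 24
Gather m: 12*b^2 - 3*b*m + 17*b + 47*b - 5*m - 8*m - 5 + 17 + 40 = 12*b^2 + 64*b + m*(-3*b - 13) + 52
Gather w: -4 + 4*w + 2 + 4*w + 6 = 8*w + 4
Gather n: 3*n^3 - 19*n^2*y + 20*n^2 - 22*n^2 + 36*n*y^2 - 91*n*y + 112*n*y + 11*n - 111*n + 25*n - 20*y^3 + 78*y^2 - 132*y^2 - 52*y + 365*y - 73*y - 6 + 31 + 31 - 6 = 3*n^3 + n^2*(-19*y - 2) + n*(36*y^2 + 21*y - 75) - 20*y^3 - 54*y^2 + 240*y + 50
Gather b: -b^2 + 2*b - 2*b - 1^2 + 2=1 - b^2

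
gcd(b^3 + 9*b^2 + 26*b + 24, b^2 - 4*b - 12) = b + 2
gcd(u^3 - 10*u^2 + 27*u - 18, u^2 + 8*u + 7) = 1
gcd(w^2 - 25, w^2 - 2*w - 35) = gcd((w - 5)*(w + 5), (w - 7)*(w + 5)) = w + 5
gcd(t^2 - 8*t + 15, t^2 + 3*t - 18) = t - 3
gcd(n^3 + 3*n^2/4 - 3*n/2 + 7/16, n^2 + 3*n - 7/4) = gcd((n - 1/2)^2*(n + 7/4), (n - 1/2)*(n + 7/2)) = n - 1/2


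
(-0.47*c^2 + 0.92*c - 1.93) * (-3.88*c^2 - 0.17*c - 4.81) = 1.8236*c^4 - 3.4897*c^3 + 9.5927*c^2 - 4.0971*c + 9.2833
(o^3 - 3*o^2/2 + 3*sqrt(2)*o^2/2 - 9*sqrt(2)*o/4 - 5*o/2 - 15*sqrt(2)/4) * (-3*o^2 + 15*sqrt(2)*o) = -3*o^5 + 9*o^4/2 + 21*sqrt(2)*o^4/2 - 63*sqrt(2)*o^3/4 + 105*o^3/2 - 135*o^2/2 - 105*sqrt(2)*o^2/4 - 225*o/2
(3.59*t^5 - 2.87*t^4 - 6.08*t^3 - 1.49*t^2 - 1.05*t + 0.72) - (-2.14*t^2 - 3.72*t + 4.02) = 3.59*t^5 - 2.87*t^4 - 6.08*t^3 + 0.65*t^2 + 2.67*t - 3.3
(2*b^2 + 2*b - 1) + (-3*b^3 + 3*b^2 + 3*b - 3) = -3*b^3 + 5*b^2 + 5*b - 4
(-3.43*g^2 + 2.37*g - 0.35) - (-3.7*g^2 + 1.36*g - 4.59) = 0.27*g^2 + 1.01*g + 4.24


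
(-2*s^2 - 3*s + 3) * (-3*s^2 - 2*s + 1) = 6*s^4 + 13*s^3 - 5*s^2 - 9*s + 3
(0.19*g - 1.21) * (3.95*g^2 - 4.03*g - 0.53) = 0.7505*g^3 - 5.5452*g^2 + 4.7756*g + 0.6413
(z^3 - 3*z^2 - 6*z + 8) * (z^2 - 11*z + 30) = z^5 - 14*z^4 + 57*z^3 - 16*z^2 - 268*z + 240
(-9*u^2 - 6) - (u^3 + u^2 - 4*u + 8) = -u^3 - 10*u^2 + 4*u - 14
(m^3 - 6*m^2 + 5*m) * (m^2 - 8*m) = m^5 - 14*m^4 + 53*m^3 - 40*m^2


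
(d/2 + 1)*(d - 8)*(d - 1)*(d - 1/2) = d^4/2 - 15*d^3/4 - 13*d^2/4 + 21*d/2 - 4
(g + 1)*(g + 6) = g^2 + 7*g + 6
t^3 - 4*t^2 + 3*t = t*(t - 3)*(t - 1)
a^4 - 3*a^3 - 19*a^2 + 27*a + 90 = (a - 5)*(a - 3)*(a + 2)*(a + 3)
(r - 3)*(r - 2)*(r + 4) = r^3 - r^2 - 14*r + 24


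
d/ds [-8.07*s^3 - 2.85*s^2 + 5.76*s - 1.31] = -24.21*s^2 - 5.7*s + 5.76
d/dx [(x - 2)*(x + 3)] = 2*x + 1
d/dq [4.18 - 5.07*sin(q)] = -5.07*cos(q)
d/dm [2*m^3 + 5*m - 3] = 6*m^2 + 5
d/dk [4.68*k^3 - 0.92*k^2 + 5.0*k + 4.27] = 14.04*k^2 - 1.84*k + 5.0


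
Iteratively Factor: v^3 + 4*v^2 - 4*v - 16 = (v + 4)*(v^2 - 4) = (v - 2)*(v + 4)*(v + 2)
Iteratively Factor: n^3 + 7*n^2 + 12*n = (n)*(n^2 + 7*n + 12) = n*(n + 3)*(n + 4)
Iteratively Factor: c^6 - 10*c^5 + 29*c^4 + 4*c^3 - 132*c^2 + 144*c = (c - 3)*(c^5 - 7*c^4 + 8*c^3 + 28*c^2 - 48*c) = c*(c - 3)*(c^4 - 7*c^3 + 8*c^2 + 28*c - 48) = c*(c - 3)*(c + 2)*(c^3 - 9*c^2 + 26*c - 24) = c*(c - 4)*(c - 3)*(c + 2)*(c^2 - 5*c + 6) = c*(c - 4)*(c - 3)*(c - 2)*(c + 2)*(c - 3)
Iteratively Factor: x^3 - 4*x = (x)*(x^2 - 4) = x*(x + 2)*(x - 2)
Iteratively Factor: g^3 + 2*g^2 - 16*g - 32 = (g - 4)*(g^2 + 6*g + 8) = (g - 4)*(g + 4)*(g + 2)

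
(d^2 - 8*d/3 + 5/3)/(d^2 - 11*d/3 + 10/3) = (d - 1)/(d - 2)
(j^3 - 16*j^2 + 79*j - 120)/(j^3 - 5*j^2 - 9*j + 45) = (j - 8)/(j + 3)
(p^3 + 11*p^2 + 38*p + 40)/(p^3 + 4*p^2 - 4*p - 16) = (p + 5)/(p - 2)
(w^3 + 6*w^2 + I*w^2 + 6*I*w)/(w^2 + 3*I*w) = (w^2 + w*(6 + I) + 6*I)/(w + 3*I)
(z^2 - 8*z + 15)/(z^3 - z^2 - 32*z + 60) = (z - 3)/(z^2 + 4*z - 12)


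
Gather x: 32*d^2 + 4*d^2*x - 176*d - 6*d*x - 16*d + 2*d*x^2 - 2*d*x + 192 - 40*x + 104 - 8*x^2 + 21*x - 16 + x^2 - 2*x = 32*d^2 - 192*d + x^2*(2*d - 7) + x*(4*d^2 - 8*d - 21) + 280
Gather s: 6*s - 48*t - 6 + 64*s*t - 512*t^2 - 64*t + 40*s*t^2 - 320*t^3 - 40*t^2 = s*(40*t^2 + 64*t + 6) - 320*t^3 - 552*t^2 - 112*t - 6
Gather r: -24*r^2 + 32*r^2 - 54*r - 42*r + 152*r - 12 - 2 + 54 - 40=8*r^2 + 56*r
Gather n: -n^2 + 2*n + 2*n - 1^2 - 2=-n^2 + 4*n - 3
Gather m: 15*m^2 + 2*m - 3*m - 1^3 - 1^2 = 15*m^2 - m - 2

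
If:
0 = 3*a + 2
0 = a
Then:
No Solution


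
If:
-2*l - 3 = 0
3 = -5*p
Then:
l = -3/2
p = -3/5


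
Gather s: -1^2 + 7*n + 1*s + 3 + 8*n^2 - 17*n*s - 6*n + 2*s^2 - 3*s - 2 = 8*n^2 + n + 2*s^2 + s*(-17*n - 2)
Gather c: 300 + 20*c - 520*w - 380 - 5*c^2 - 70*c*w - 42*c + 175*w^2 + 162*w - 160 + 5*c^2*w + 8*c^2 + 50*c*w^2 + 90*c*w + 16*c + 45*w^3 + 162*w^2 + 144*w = c^2*(5*w + 3) + c*(50*w^2 + 20*w - 6) + 45*w^3 + 337*w^2 - 214*w - 240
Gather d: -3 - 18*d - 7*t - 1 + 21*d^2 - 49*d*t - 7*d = 21*d^2 + d*(-49*t - 25) - 7*t - 4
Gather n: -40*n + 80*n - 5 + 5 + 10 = 40*n + 10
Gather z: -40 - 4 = -44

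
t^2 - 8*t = t*(t - 8)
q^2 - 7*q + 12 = (q - 4)*(q - 3)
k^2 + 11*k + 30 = (k + 5)*(k + 6)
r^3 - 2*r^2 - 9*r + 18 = (r - 3)*(r - 2)*(r + 3)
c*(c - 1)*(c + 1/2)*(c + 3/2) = c^4 + c^3 - 5*c^2/4 - 3*c/4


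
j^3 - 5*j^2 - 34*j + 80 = (j - 8)*(j - 2)*(j + 5)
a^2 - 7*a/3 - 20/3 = (a - 4)*(a + 5/3)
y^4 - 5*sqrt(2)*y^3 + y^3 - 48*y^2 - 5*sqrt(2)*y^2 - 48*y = y*(y + 1)*(y - 8*sqrt(2))*(y + 3*sqrt(2))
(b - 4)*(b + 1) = b^2 - 3*b - 4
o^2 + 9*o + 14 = (o + 2)*(o + 7)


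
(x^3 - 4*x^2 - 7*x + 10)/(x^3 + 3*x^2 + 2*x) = (x^2 - 6*x + 5)/(x*(x + 1))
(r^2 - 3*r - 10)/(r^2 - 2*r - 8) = (r - 5)/(r - 4)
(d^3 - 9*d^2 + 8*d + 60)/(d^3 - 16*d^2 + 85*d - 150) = (d + 2)/(d - 5)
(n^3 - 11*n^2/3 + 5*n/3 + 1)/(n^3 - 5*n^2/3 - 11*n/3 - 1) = (n - 1)/(n + 1)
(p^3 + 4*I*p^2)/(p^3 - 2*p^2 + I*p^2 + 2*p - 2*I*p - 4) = p^2*(p + 4*I)/(p^3 + p^2*(-2 + I) + 2*p*(1 - I) - 4)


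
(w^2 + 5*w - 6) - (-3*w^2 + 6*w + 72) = 4*w^2 - w - 78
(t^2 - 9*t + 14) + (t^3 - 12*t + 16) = t^3 + t^2 - 21*t + 30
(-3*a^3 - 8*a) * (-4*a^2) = 12*a^5 + 32*a^3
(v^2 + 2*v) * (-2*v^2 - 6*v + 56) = -2*v^4 - 10*v^3 + 44*v^2 + 112*v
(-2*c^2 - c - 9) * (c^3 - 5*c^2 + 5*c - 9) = -2*c^5 + 9*c^4 - 14*c^3 + 58*c^2 - 36*c + 81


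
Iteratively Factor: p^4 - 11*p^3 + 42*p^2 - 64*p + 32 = (p - 4)*(p^3 - 7*p^2 + 14*p - 8) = (p - 4)*(p - 2)*(p^2 - 5*p + 4) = (p - 4)^2*(p - 2)*(p - 1)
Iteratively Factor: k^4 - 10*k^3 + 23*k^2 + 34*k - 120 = (k - 3)*(k^3 - 7*k^2 + 2*k + 40) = (k - 4)*(k - 3)*(k^2 - 3*k - 10) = (k - 4)*(k - 3)*(k + 2)*(k - 5)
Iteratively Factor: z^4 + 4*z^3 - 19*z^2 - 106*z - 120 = (z + 2)*(z^3 + 2*z^2 - 23*z - 60) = (z - 5)*(z + 2)*(z^2 + 7*z + 12) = (z - 5)*(z + 2)*(z + 4)*(z + 3)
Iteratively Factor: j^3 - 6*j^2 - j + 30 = (j + 2)*(j^2 - 8*j + 15) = (j - 5)*(j + 2)*(j - 3)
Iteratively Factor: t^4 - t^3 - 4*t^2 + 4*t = (t - 1)*(t^3 - 4*t) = (t - 1)*(t + 2)*(t^2 - 2*t) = t*(t - 1)*(t + 2)*(t - 2)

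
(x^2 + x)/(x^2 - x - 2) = x/(x - 2)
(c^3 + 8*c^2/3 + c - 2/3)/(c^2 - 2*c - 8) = (3*c^2 + 2*c - 1)/(3*(c - 4))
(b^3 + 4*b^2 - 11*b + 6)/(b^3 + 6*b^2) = 1 - 2/b + b^(-2)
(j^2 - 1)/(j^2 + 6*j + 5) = (j - 1)/(j + 5)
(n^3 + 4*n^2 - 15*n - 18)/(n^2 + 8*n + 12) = (n^2 - 2*n - 3)/(n + 2)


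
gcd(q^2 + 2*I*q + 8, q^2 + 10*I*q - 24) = q + 4*I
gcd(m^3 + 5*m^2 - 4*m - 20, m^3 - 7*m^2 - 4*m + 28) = m^2 - 4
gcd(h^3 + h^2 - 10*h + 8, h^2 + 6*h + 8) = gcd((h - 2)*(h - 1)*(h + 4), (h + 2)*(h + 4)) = h + 4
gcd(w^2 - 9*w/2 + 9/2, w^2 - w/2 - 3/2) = w - 3/2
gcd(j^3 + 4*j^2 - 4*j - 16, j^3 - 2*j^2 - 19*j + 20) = j + 4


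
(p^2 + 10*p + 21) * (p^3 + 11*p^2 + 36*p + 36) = p^5 + 21*p^4 + 167*p^3 + 627*p^2 + 1116*p + 756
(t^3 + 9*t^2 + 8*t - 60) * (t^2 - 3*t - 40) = t^5 + 6*t^4 - 59*t^3 - 444*t^2 - 140*t + 2400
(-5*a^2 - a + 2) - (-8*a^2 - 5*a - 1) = 3*a^2 + 4*a + 3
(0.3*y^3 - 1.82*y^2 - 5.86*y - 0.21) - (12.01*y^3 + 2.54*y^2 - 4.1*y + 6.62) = -11.71*y^3 - 4.36*y^2 - 1.76*y - 6.83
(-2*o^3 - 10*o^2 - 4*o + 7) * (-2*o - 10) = 4*o^4 + 40*o^3 + 108*o^2 + 26*o - 70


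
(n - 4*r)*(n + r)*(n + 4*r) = n^3 + n^2*r - 16*n*r^2 - 16*r^3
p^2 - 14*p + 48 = (p - 8)*(p - 6)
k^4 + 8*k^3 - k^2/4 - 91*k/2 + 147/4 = (k - 3/2)*(k - 1)*(k + 7/2)*(k + 7)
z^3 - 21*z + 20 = (z - 4)*(z - 1)*(z + 5)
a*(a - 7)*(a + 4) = a^3 - 3*a^2 - 28*a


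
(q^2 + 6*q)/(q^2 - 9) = q*(q + 6)/(q^2 - 9)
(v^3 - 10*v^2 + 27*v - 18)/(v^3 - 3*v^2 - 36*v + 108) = (v - 1)/(v + 6)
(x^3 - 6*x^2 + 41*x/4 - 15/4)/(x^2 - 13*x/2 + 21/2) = (4*x^2 - 12*x + 5)/(2*(2*x - 7))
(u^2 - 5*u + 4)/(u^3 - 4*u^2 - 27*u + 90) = (u^2 - 5*u + 4)/(u^3 - 4*u^2 - 27*u + 90)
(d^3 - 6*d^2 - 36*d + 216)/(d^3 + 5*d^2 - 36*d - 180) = (d - 6)/(d + 5)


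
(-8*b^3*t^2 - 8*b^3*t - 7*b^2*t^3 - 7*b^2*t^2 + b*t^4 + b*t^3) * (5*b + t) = -40*b^4*t^2 - 40*b^4*t - 43*b^3*t^3 - 43*b^3*t^2 - 2*b^2*t^4 - 2*b^2*t^3 + b*t^5 + b*t^4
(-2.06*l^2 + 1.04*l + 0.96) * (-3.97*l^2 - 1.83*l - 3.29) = 8.1782*l^4 - 0.359*l^3 + 1.063*l^2 - 5.1784*l - 3.1584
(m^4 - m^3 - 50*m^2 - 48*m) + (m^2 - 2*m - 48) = m^4 - m^3 - 49*m^2 - 50*m - 48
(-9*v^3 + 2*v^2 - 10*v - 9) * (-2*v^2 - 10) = 18*v^5 - 4*v^4 + 110*v^3 - 2*v^2 + 100*v + 90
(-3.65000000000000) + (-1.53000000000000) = -5.18000000000000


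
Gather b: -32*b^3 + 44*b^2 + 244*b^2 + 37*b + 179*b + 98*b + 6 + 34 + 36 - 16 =-32*b^3 + 288*b^2 + 314*b + 60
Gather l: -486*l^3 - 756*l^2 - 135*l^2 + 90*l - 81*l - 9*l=-486*l^3 - 891*l^2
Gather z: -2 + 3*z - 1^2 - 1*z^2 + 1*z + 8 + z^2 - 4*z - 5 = 0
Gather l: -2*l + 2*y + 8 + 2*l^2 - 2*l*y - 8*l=2*l^2 + l*(-2*y - 10) + 2*y + 8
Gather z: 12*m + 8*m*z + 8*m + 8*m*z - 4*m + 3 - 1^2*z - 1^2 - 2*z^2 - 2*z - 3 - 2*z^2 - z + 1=16*m - 4*z^2 + z*(16*m - 4)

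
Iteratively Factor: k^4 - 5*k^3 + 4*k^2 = (k)*(k^3 - 5*k^2 + 4*k) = k*(k - 4)*(k^2 - k) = k*(k - 4)*(k - 1)*(k)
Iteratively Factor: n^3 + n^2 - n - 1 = (n - 1)*(n^2 + 2*n + 1) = (n - 1)*(n + 1)*(n + 1)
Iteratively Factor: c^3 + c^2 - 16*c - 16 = (c + 4)*(c^2 - 3*c - 4) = (c - 4)*(c + 4)*(c + 1)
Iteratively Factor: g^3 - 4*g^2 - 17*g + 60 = (g - 3)*(g^2 - g - 20) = (g - 5)*(g - 3)*(g + 4)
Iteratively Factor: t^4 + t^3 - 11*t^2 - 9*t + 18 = (t + 3)*(t^3 - 2*t^2 - 5*t + 6) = (t - 3)*(t + 3)*(t^2 + t - 2) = (t - 3)*(t + 2)*(t + 3)*(t - 1)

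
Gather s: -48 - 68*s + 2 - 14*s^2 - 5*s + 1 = -14*s^2 - 73*s - 45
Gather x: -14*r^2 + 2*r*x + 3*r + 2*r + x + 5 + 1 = -14*r^2 + 5*r + x*(2*r + 1) + 6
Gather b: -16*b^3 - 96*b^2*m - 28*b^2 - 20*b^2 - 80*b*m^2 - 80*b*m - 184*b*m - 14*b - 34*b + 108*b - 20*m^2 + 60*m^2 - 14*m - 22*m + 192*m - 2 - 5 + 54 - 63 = -16*b^3 + b^2*(-96*m - 48) + b*(-80*m^2 - 264*m + 60) + 40*m^2 + 156*m - 16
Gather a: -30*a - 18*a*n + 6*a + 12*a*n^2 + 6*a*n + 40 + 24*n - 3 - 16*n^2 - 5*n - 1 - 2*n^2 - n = a*(12*n^2 - 12*n - 24) - 18*n^2 + 18*n + 36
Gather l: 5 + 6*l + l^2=l^2 + 6*l + 5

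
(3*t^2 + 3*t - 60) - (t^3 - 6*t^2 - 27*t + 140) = -t^3 + 9*t^2 + 30*t - 200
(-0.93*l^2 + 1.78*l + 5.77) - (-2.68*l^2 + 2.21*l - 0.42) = 1.75*l^2 - 0.43*l + 6.19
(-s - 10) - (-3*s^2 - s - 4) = 3*s^2 - 6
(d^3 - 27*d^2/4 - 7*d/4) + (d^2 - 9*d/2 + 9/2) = d^3 - 23*d^2/4 - 25*d/4 + 9/2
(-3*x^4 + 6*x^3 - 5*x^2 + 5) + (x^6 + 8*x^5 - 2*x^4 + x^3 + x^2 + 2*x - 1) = x^6 + 8*x^5 - 5*x^4 + 7*x^3 - 4*x^2 + 2*x + 4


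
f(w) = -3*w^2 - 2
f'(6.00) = -36.00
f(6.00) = -110.00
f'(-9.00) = 54.00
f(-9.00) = -245.00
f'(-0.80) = 4.80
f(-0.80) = -3.92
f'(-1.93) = 11.58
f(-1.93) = -13.17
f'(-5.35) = 32.10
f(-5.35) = -87.87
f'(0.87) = -5.22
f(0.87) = -4.27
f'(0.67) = -4.02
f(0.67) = -3.35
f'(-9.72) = 58.32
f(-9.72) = -285.44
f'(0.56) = -3.36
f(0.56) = -2.94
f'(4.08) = -24.48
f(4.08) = -51.94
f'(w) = -6*w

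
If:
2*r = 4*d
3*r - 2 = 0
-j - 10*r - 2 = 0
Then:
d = 1/3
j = -26/3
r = 2/3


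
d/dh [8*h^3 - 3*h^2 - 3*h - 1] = 24*h^2 - 6*h - 3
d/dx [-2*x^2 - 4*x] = -4*x - 4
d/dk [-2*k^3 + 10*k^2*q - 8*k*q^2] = -6*k^2 + 20*k*q - 8*q^2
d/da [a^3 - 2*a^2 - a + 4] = 3*a^2 - 4*a - 1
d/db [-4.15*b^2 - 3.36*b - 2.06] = -8.3*b - 3.36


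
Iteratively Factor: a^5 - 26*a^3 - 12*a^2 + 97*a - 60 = (a - 5)*(a^4 + 5*a^3 - a^2 - 17*a + 12) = (a - 5)*(a - 1)*(a^3 + 6*a^2 + 5*a - 12) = (a - 5)*(a - 1)^2*(a^2 + 7*a + 12) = (a - 5)*(a - 1)^2*(a + 4)*(a + 3)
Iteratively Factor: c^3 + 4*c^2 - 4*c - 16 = (c - 2)*(c^2 + 6*c + 8) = (c - 2)*(c + 2)*(c + 4)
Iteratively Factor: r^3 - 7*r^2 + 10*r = (r - 2)*(r^2 - 5*r) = (r - 5)*(r - 2)*(r)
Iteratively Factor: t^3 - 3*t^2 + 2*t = (t)*(t^2 - 3*t + 2) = t*(t - 1)*(t - 2)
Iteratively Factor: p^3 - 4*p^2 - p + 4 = (p - 4)*(p^2 - 1) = (p - 4)*(p + 1)*(p - 1)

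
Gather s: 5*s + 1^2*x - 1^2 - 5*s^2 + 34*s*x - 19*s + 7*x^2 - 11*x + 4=-5*s^2 + s*(34*x - 14) + 7*x^2 - 10*x + 3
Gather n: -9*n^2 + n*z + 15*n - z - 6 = -9*n^2 + n*(z + 15) - z - 6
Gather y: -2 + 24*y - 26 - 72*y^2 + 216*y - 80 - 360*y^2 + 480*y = -432*y^2 + 720*y - 108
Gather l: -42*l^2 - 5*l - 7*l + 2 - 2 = -42*l^2 - 12*l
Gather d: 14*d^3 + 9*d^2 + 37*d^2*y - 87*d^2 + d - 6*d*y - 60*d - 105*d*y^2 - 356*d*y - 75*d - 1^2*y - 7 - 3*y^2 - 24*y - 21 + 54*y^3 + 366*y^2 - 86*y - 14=14*d^3 + d^2*(37*y - 78) + d*(-105*y^2 - 362*y - 134) + 54*y^3 + 363*y^2 - 111*y - 42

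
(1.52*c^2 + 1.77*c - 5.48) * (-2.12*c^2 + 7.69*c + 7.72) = -3.2224*c^4 + 7.9364*c^3 + 36.9633*c^2 - 28.4768*c - 42.3056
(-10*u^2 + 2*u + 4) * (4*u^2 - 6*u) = -40*u^4 + 68*u^3 + 4*u^2 - 24*u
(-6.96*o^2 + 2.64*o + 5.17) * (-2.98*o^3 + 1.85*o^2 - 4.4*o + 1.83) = 20.7408*o^5 - 20.7432*o^4 + 20.1014*o^3 - 14.7883*o^2 - 17.9168*o + 9.4611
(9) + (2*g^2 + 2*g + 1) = 2*g^2 + 2*g + 10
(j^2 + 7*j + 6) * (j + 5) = j^3 + 12*j^2 + 41*j + 30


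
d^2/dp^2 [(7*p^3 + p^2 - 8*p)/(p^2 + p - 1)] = 2*(5*p^3 - 18*p^2 - 3*p - 7)/(p^6 + 3*p^5 - 5*p^3 + 3*p - 1)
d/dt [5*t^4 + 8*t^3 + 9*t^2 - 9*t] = 20*t^3 + 24*t^2 + 18*t - 9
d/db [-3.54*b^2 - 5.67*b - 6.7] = -7.08*b - 5.67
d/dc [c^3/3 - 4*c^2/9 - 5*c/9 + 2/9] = c^2 - 8*c/9 - 5/9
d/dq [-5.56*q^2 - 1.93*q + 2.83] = -11.12*q - 1.93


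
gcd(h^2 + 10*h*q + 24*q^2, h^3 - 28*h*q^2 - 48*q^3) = h + 4*q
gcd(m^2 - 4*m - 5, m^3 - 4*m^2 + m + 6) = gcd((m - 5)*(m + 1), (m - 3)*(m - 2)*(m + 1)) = m + 1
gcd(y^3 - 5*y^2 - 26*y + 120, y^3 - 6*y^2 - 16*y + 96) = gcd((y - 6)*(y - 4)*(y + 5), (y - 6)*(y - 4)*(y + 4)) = y^2 - 10*y + 24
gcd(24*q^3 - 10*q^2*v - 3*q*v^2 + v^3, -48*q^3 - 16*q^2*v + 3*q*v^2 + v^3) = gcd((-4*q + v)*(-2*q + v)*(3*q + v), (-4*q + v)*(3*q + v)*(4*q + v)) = 12*q^2 + q*v - v^2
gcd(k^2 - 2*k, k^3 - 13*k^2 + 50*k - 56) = k - 2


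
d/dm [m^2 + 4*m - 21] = 2*m + 4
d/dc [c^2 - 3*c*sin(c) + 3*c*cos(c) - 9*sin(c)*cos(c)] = -3*sqrt(2)*c*sin(c + pi/4) + 2*c - 9*cos(2*c) + 3*sqrt(2)*cos(c + pi/4)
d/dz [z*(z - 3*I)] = 2*z - 3*I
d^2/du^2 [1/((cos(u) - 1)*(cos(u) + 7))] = (-4*sin(u)^4 + 66*sin(u)^2 - 39*cos(u)/2 - 9*cos(3*u)/2 + 24)/((cos(u) - 1)^3*(cos(u) + 7)^3)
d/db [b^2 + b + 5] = 2*b + 1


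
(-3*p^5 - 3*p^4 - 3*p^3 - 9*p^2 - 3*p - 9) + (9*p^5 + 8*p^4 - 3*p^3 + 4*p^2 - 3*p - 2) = 6*p^5 + 5*p^4 - 6*p^3 - 5*p^2 - 6*p - 11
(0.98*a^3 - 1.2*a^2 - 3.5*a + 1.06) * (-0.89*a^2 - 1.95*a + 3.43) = -0.8722*a^5 - 0.843*a^4 + 8.8164*a^3 + 1.7656*a^2 - 14.072*a + 3.6358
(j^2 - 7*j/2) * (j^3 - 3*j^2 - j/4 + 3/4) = j^5 - 13*j^4/2 + 41*j^3/4 + 13*j^2/8 - 21*j/8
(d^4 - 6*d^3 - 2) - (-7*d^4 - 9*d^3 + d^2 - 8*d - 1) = 8*d^4 + 3*d^3 - d^2 + 8*d - 1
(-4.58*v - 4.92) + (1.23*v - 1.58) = -3.35*v - 6.5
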